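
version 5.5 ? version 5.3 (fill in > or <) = >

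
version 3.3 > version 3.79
False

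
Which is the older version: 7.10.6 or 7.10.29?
7.10.6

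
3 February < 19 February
True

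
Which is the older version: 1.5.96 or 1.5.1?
1.5.1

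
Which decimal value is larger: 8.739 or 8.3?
8.739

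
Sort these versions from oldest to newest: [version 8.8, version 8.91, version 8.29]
[version 8.8, version 8.29, version 8.91]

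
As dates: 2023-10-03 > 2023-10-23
False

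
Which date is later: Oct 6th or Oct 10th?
Oct 10th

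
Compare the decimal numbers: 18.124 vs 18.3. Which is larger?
18.3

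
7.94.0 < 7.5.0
False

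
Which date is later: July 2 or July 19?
July 19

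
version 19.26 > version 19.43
False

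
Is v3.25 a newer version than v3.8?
Yes. Version numbers are compared segment by segment as integers, not as decimals: minor version 25 > 8, so v3.25 > v3.8 (even though the decimal 3.25 < 3.8).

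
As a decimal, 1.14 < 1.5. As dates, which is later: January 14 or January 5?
January 14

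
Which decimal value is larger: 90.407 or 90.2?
90.407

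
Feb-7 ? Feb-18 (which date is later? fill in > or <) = <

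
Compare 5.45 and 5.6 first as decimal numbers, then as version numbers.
As decimals: 5.45 < 5.6. As versions: v5.45 > v5.6 (minor version 45 > 6).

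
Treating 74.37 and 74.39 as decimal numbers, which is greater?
74.39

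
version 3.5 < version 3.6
True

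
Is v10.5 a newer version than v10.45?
No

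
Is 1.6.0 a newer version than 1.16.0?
No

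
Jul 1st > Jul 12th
False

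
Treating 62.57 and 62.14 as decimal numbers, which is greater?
62.57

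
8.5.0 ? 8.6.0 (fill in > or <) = <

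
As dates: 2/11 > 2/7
True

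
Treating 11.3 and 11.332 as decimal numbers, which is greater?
11.332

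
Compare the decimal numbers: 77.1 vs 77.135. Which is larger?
77.135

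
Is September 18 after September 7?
Yes. Day 18 comes after day 7 in September — this is a date comparison, not a decimal one (the decimal 9.18 would be smaller than 9.7).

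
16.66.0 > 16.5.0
True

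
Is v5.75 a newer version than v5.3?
Yes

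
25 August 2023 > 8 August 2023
True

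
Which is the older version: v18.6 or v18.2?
v18.2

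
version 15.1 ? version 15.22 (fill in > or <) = <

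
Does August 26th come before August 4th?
No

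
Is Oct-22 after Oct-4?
Yes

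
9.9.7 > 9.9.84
False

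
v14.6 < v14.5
False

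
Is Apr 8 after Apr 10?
No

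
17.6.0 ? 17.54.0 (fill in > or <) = <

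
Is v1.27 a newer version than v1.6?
Yes. Version numbers are compared segment by segment as integers, not as decimals: minor version 27 > 6, so v1.27 > v1.6 (even though the decimal 1.27 < 1.6).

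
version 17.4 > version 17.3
True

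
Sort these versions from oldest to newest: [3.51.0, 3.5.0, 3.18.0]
[3.5.0, 3.18.0, 3.51.0]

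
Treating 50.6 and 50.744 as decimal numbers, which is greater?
50.744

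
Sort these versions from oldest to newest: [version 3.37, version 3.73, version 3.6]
[version 3.6, version 3.37, version 3.73]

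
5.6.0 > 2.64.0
True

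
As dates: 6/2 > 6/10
False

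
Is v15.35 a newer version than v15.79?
No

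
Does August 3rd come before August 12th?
Yes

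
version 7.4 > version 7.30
False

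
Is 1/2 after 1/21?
No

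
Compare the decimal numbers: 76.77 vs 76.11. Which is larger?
76.77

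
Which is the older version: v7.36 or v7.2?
v7.2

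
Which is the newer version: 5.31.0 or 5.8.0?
5.31.0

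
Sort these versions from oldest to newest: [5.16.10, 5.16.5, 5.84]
[5.16.5, 5.16.10, 5.84]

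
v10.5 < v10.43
True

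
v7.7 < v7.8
True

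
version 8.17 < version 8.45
True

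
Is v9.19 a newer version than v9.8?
Yes. Version numbers are compared segment by segment as integers, not as decimals: minor version 19 > 8, so v9.19 > v9.8 (even though the decimal 9.19 < 9.8).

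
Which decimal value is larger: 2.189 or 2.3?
2.3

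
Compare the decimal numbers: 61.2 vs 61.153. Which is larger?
61.2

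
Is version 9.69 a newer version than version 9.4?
Yes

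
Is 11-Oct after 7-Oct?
Yes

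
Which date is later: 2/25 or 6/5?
6/5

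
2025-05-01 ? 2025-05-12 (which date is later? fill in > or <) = <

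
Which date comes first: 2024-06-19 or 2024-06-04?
2024-06-04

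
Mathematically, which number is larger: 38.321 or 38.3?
38.321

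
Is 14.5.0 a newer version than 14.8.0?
No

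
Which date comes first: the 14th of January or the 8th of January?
the 8th of January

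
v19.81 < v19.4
False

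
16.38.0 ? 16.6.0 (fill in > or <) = >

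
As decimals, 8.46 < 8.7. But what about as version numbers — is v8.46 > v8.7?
True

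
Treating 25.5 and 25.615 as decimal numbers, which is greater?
25.615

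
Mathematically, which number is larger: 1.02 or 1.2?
1.2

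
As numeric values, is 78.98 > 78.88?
True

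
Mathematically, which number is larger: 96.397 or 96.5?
96.5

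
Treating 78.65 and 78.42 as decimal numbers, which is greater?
78.65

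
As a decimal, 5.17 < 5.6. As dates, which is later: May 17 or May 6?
May 17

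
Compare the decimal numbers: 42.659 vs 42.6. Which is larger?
42.659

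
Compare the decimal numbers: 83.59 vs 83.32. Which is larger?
83.59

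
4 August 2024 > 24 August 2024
False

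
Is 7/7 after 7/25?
No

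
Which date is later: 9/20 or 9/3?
9/20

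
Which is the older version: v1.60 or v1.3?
v1.3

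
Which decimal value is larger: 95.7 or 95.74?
95.74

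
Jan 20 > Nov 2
False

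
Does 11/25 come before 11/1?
No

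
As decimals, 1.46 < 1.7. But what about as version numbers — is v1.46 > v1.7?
True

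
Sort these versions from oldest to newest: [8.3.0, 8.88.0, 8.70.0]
[8.3.0, 8.70.0, 8.88.0]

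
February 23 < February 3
False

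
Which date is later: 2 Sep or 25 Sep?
25 Sep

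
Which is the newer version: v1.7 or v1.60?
v1.60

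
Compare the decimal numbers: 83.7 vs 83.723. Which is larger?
83.723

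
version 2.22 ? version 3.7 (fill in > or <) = <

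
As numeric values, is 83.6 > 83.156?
True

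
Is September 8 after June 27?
Yes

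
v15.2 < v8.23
False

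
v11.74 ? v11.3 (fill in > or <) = >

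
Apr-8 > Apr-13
False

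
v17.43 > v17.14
True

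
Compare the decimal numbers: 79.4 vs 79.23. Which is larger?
79.4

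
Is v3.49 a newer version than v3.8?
Yes. Version numbers are compared segment by segment as integers, not as decimals: minor version 49 > 8, so v3.49 > v3.8 (even though the decimal 3.49 < 3.8).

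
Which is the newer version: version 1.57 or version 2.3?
version 2.3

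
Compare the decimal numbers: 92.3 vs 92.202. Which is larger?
92.3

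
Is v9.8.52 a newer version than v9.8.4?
Yes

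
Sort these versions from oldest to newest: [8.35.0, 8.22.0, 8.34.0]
[8.22.0, 8.34.0, 8.35.0]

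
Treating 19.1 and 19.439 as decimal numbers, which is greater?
19.439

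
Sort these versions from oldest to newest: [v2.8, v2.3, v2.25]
[v2.3, v2.8, v2.25]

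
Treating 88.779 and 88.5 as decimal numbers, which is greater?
88.779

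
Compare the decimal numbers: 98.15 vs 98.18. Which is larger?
98.18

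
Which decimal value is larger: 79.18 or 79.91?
79.91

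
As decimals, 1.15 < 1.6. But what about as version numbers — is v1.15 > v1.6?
True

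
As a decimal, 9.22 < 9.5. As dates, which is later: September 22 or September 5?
September 22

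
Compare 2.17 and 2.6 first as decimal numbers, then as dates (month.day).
As decimals: 2.17 < 2.6. As dates: 2/17 is later than 2/6 (day 17 > day 6).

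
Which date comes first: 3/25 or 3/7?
3/7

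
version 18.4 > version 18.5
False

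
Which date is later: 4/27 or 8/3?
8/3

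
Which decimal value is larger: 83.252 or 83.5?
83.5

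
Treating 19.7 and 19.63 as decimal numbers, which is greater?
19.7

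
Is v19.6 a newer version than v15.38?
Yes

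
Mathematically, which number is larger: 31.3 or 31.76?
31.76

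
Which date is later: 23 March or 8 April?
8 April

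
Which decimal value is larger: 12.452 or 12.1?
12.452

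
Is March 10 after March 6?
Yes. Day 10 comes after day 6 in March — this is a date comparison, not a decimal one (the decimal 3.10 would be smaller than 3.6).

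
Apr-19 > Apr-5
True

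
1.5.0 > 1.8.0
False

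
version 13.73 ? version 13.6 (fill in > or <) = >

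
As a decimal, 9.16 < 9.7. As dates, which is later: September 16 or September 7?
September 16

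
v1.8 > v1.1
True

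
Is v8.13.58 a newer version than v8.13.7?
Yes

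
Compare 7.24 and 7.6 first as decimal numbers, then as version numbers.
As decimals: 7.24 < 7.6. As versions: v7.24 > v7.6 (minor version 24 > 6).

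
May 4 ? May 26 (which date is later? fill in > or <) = <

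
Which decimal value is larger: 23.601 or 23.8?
23.8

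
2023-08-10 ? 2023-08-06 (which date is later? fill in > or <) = >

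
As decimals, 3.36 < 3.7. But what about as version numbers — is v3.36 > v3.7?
True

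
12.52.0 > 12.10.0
True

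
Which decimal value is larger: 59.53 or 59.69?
59.69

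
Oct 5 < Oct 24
True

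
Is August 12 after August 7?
Yes. Day 12 comes after day 7 in August — this is a date comparison, not a decimal one (the decimal 8.12 would be smaller than 8.7).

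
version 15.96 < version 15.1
False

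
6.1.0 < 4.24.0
False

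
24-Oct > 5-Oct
True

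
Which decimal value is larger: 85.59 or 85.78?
85.78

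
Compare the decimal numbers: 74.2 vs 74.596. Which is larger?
74.596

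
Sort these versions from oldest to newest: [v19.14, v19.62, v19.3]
[v19.3, v19.14, v19.62]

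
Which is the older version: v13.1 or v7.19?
v7.19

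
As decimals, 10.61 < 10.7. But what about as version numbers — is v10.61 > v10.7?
True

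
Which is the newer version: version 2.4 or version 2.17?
version 2.17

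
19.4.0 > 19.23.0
False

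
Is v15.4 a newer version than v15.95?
No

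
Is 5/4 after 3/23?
Yes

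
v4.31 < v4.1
False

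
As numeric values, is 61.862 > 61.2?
True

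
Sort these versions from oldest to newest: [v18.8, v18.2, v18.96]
[v18.2, v18.8, v18.96]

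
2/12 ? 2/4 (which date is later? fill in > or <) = >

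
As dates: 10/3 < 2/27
False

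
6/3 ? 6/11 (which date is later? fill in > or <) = <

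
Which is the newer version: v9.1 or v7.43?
v9.1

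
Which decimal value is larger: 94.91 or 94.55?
94.91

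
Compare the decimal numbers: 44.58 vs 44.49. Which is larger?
44.58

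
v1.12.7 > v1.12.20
False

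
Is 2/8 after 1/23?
Yes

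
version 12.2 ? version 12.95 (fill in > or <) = <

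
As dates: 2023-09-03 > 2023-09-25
False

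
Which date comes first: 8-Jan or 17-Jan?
8-Jan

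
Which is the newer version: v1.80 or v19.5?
v19.5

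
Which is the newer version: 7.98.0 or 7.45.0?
7.98.0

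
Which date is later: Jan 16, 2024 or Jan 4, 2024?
Jan 16, 2024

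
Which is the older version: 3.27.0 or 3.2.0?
3.2.0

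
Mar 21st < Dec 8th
True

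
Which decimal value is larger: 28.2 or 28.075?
28.2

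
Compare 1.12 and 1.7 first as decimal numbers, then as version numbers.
As decimals: 1.12 < 1.7. As versions: v1.12 > v1.7 (minor version 12 > 7).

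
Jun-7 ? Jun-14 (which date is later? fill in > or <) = <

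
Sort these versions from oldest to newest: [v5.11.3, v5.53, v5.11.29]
[v5.11.3, v5.11.29, v5.53]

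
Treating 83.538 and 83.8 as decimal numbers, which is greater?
83.8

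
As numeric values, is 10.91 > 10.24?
True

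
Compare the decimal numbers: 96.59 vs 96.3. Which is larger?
96.59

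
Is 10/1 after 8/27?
Yes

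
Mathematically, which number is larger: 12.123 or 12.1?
12.123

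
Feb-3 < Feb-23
True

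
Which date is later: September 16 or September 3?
September 16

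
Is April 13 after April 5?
Yes. Day 13 comes after day 5 in April — this is a date comparison, not a decimal one (the decimal 4.13 would be smaller than 4.5).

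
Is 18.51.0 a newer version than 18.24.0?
Yes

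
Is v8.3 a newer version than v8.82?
No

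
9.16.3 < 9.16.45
True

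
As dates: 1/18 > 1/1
True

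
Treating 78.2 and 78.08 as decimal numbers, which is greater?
78.2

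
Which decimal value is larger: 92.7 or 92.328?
92.7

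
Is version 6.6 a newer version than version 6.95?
No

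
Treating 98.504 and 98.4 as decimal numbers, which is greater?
98.504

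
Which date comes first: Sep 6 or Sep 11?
Sep 6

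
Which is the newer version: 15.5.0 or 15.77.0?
15.77.0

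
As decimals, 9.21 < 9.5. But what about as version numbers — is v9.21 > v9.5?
True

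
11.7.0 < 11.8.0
True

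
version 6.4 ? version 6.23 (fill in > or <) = <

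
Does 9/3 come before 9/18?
Yes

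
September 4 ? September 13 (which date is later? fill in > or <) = <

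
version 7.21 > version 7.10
True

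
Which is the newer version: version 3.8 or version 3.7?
version 3.8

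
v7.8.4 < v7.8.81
True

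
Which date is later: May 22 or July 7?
July 7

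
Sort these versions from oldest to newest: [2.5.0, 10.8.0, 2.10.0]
[2.5.0, 2.10.0, 10.8.0]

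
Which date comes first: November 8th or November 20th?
November 8th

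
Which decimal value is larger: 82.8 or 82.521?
82.8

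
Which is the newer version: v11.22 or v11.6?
v11.22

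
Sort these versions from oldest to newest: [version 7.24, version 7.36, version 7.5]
[version 7.5, version 7.24, version 7.36]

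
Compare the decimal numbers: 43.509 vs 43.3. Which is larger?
43.509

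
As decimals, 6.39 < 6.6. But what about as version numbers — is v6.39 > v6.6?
True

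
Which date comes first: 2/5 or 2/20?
2/5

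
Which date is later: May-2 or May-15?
May-15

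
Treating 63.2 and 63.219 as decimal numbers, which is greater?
63.219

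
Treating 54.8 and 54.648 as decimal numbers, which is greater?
54.8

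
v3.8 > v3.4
True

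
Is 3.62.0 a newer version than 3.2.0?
Yes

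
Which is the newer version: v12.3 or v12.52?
v12.52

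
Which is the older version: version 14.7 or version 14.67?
version 14.7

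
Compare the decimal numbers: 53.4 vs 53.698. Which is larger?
53.698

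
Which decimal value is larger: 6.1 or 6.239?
6.239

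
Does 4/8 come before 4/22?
Yes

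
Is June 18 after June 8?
Yes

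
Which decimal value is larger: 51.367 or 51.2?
51.367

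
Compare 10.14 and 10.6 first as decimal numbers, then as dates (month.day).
As decimals: 10.14 < 10.6. As dates: 10/14 is later than 10/6 (day 14 > day 6).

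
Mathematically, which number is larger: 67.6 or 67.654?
67.654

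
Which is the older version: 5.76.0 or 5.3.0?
5.3.0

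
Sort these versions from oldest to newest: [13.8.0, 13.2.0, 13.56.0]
[13.2.0, 13.8.0, 13.56.0]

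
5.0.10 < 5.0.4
False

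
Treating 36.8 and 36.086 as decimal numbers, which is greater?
36.8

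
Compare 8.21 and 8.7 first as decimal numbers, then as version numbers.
As decimals: 8.21 < 8.7. As versions: v8.21 > v8.7 (minor version 21 > 7).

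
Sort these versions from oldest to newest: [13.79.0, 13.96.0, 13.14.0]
[13.14.0, 13.79.0, 13.96.0]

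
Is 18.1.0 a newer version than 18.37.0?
No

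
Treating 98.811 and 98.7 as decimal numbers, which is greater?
98.811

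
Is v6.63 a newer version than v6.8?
Yes. Version numbers are compared segment by segment as integers, not as decimals: minor version 63 > 8, so v6.63 > v6.8 (even though the decimal 6.63 < 6.8).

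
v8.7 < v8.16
True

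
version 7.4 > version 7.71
False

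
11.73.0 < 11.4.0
False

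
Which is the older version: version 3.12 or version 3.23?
version 3.12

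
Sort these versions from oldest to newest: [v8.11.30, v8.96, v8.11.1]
[v8.11.1, v8.11.30, v8.96]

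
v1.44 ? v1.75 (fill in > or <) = <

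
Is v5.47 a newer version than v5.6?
Yes. Version numbers are compared segment by segment as integers, not as decimals: minor version 47 > 6, so v5.47 > v5.6 (even though the decimal 5.47 < 5.6).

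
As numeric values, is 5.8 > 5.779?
True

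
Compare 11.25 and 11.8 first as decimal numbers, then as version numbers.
As decimals: 11.25 < 11.8. As versions: v11.25 > v11.8 (minor version 25 > 8).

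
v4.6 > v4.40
False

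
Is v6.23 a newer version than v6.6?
Yes. Version numbers are compared segment by segment as integers, not as decimals: minor version 23 > 6, so v6.23 > v6.6 (even though the decimal 6.23 < 6.6).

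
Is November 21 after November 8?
Yes. Day 21 comes after day 8 in November — this is a date comparison, not a decimal one (the decimal 11.21 would be smaller than 11.8).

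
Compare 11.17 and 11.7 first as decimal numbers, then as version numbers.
As decimals: 11.17 < 11.7. As versions: v11.17 > v11.7 (minor version 17 > 7).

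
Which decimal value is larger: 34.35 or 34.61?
34.61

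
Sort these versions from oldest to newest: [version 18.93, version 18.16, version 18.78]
[version 18.16, version 18.78, version 18.93]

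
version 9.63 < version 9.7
False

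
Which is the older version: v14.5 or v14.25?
v14.5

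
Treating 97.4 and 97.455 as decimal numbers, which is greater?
97.455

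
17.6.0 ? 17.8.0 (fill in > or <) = <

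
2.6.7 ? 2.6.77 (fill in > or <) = <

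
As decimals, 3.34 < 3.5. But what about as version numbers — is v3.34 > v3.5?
True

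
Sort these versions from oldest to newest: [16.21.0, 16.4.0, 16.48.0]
[16.4.0, 16.21.0, 16.48.0]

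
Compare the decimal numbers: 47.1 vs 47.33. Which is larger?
47.33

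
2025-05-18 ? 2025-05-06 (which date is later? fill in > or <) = >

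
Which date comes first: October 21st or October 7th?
October 7th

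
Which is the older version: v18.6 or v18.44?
v18.6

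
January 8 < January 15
True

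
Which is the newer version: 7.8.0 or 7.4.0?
7.8.0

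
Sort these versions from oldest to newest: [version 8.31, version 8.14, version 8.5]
[version 8.5, version 8.14, version 8.31]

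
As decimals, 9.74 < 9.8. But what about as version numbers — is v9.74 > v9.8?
True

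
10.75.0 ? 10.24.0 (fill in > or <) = >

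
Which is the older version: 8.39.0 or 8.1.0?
8.1.0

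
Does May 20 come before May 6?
No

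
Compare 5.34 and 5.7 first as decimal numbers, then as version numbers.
As decimals: 5.34 < 5.7. As versions: v5.34 > v5.7 (minor version 34 > 7).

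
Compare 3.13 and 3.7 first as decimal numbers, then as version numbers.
As decimals: 3.13 < 3.7. As versions: v3.13 > v3.7 (minor version 13 > 7).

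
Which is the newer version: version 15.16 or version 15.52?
version 15.52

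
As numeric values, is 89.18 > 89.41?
False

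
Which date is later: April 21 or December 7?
December 7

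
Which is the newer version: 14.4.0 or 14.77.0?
14.77.0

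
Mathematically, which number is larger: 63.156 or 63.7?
63.7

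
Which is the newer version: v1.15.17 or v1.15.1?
v1.15.17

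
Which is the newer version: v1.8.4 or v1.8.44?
v1.8.44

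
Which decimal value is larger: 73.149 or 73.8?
73.8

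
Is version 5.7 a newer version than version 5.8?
No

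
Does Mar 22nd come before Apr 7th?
Yes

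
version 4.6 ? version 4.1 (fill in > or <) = >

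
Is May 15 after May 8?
Yes. Day 15 comes after day 8 in May — this is a date comparison, not a decimal one (the decimal 5.15 would be smaller than 5.8).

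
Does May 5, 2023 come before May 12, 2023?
Yes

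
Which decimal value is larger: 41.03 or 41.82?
41.82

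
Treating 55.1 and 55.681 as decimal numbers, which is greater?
55.681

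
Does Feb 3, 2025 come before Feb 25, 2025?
Yes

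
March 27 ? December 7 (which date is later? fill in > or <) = <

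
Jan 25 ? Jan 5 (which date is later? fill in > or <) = >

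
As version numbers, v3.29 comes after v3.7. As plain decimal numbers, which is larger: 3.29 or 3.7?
3.7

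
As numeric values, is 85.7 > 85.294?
True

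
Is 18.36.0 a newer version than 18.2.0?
Yes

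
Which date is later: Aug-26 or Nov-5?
Nov-5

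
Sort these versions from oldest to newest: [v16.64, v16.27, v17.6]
[v16.27, v16.64, v17.6]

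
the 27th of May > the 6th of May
True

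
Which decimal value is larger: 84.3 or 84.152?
84.3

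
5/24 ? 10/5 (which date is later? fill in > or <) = <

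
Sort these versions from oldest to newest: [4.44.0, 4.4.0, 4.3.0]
[4.3.0, 4.4.0, 4.44.0]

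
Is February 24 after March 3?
No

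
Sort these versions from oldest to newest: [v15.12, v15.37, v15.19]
[v15.12, v15.19, v15.37]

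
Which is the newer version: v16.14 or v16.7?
v16.14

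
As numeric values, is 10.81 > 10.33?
True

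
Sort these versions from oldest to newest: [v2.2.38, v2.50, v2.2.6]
[v2.2.6, v2.2.38, v2.50]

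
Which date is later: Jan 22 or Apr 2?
Apr 2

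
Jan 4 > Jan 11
False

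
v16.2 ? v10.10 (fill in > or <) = >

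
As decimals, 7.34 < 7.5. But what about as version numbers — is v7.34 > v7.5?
True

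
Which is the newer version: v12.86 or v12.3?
v12.86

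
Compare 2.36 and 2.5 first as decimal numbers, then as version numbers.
As decimals: 2.36 < 2.5. As versions: v2.36 > v2.5 (minor version 36 > 5).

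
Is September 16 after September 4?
Yes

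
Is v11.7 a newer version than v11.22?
No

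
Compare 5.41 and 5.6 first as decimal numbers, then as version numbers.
As decimals: 5.41 < 5.6. As versions: v5.41 > v5.6 (minor version 41 > 6).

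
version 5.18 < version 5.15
False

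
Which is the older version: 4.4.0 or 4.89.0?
4.4.0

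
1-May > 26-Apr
True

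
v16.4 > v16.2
True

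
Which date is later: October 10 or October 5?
October 10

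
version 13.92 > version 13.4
True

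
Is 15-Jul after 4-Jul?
Yes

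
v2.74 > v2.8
True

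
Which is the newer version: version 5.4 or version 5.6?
version 5.6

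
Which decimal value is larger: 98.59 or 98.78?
98.78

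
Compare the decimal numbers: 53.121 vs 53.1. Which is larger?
53.121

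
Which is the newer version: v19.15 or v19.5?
v19.15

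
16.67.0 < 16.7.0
False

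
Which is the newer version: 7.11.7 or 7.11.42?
7.11.42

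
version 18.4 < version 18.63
True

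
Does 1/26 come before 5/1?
Yes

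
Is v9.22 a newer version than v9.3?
Yes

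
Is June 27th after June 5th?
Yes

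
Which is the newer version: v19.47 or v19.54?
v19.54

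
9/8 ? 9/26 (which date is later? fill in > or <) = <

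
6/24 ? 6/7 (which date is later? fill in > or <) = >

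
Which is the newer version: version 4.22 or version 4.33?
version 4.33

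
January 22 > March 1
False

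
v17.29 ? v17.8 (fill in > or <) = >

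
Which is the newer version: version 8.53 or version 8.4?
version 8.53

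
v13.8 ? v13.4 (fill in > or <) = >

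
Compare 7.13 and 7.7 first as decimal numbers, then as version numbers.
As decimals: 7.13 < 7.7. As versions: v7.13 > v7.7 (minor version 13 > 7).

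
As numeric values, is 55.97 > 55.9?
True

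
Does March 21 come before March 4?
No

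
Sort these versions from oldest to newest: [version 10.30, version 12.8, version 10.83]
[version 10.30, version 10.83, version 12.8]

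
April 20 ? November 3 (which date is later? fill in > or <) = <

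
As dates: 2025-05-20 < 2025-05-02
False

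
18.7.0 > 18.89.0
False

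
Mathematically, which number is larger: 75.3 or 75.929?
75.929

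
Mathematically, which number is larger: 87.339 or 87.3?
87.339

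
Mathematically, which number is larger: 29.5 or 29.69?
29.69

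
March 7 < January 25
False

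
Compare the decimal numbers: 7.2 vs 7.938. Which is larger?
7.938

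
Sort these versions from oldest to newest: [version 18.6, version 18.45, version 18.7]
[version 18.6, version 18.7, version 18.45]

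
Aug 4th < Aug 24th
True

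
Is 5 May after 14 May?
No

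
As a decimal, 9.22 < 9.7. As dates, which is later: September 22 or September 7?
September 22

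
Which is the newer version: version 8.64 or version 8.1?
version 8.64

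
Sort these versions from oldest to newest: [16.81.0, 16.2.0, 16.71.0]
[16.2.0, 16.71.0, 16.81.0]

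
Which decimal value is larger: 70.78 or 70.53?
70.78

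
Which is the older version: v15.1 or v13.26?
v13.26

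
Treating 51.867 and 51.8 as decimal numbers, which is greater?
51.867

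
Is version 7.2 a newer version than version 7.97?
No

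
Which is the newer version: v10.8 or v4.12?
v10.8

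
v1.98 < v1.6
False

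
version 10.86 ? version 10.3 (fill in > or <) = >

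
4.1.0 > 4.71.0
False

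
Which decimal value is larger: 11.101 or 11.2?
11.2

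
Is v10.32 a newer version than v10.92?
No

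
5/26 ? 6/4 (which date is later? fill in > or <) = <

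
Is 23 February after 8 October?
No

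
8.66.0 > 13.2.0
False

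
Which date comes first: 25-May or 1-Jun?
25-May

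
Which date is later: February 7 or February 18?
February 18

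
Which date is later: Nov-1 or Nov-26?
Nov-26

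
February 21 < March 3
True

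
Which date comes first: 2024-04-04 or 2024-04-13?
2024-04-04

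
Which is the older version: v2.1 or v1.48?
v1.48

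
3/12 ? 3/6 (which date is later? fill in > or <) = >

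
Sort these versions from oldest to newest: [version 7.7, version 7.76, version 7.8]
[version 7.7, version 7.8, version 7.76]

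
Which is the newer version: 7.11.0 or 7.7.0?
7.11.0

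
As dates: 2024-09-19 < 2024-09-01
False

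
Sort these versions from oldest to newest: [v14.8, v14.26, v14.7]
[v14.7, v14.8, v14.26]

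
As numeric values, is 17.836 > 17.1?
True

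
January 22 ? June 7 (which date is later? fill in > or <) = <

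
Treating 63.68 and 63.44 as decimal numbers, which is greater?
63.68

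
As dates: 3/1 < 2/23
False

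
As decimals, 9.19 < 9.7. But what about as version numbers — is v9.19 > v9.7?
True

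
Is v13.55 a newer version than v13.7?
Yes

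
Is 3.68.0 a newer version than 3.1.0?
Yes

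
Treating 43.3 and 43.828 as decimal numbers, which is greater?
43.828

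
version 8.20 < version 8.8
False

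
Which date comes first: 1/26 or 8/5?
1/26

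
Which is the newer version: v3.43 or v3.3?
v3.43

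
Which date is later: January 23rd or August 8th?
August 8th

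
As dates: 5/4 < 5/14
True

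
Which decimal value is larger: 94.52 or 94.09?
94.52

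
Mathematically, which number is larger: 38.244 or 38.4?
38.4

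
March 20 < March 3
False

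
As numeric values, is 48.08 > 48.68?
False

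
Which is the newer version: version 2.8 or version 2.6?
version 2.8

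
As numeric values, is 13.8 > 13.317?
True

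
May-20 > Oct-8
False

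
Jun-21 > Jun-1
True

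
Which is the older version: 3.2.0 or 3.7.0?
3.2.0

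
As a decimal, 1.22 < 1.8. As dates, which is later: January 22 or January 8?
January 22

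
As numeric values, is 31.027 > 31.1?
False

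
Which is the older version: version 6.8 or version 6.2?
version 6.2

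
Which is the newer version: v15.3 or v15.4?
v15.4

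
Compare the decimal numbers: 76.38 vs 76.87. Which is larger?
76.87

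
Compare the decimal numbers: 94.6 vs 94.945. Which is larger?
94.945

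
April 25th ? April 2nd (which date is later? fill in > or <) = >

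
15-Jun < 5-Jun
False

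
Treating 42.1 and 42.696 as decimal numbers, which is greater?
42.696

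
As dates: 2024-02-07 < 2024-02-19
True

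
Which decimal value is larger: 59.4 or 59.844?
59.844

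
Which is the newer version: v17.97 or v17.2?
v17.97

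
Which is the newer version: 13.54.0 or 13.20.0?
13.54.0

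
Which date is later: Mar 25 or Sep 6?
Sep 6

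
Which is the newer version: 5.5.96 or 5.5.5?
5.5.96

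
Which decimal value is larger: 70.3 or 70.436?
70.436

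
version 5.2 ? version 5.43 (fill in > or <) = <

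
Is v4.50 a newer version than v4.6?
Yes. Version numbers are compared segment by segment as integers, not as decimals: minor version 50 > 6, so v4.50 > v4.6 (even though the decimal 4.50 < 4.6).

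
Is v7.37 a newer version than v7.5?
Yes. Version numbers are compared segment by segment as integers, not as decimals: minor version 37 > 5, so v7.37 > v7.5 (even though the decimal 7.37 < 7.5).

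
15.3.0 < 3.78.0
False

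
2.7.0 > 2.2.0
True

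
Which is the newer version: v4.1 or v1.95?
v4.1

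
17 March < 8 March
False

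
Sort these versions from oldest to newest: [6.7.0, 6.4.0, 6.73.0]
[6.4.0, 6.7.0, 6.73.0]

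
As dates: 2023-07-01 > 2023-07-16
False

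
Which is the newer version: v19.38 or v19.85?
v19.85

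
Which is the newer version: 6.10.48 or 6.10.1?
6.10.48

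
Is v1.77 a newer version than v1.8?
Yes. Version numbers are compared segment by segment as integers, not as decimals: minor version 77 > 8, so v1.77 > v1.8 (even though the decimal 1.77 < 1.8).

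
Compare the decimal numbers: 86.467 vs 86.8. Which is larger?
86.8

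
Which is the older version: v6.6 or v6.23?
v6.6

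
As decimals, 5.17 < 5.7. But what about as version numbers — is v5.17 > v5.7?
True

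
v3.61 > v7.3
False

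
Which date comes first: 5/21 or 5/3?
5/3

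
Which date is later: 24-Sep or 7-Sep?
24-Sep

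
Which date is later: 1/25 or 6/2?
6/2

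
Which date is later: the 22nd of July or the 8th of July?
the 22nd of July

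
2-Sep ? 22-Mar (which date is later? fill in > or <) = >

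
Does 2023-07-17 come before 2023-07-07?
No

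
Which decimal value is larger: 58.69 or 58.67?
58.69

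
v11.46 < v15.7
True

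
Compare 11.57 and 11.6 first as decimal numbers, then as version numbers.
As decimals: 11.57 < 11.6. As versions: v11.57 > v11.6 (minor version 57 > 6).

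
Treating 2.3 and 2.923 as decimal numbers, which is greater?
2.923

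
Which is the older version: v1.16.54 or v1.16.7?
v1.16.7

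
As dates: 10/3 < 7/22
False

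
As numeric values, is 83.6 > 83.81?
False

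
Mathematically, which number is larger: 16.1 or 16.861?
16.861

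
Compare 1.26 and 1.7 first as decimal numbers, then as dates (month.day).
As decimals: 1.26 < 1.7. As dates: 1/26 is later than 1/7 (day 26 > day 7).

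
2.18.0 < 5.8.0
True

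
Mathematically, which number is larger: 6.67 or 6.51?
6.67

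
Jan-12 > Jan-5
True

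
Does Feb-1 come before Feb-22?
Yes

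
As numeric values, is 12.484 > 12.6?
False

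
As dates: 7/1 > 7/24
False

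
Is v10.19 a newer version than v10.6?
Yes. Version numbers are compared segment by segment as integers, not as decimals: minor version 19 > 6, so v10.19 > v10.6 (even though the decimal 10.19 < 10.6).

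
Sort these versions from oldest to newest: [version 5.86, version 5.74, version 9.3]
[version 5.74, version 5.86, version 9.3]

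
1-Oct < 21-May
False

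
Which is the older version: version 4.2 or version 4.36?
version 4.2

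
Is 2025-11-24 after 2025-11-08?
Yes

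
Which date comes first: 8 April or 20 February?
20 February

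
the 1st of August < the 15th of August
True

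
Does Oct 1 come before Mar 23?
No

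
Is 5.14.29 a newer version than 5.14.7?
Yes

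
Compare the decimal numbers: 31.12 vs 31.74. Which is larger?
31.74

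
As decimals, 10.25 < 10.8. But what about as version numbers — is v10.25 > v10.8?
True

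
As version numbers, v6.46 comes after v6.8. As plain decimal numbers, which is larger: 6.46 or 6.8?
6.8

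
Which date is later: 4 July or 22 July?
22 July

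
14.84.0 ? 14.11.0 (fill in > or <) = >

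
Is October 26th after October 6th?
Yes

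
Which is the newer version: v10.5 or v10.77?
v10.77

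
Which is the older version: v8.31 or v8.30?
v8.30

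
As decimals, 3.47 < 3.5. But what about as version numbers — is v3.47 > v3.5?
True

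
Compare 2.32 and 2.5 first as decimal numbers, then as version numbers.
As decimals: 2.32 < 2.5. As versions: v2.32 > v2.5 (minor version 32 > 5).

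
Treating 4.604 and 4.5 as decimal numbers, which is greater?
4.604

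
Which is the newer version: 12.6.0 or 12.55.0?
12.55.0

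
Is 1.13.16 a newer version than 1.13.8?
Yes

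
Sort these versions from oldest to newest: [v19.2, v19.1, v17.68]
[v17.68, v19.1, v19.2]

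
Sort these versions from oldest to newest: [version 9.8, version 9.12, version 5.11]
[version 5.11, version 9.8, version 9.12]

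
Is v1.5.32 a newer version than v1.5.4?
Yes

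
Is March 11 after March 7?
Yes. Day 11 comes after day 7 in March — this is a date comparison, not a decimal one (the decimal 3.11 would be smaller than 3.7).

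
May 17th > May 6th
True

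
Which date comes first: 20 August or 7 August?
7 August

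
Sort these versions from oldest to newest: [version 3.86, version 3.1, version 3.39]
[version 3.1, version 3.39, version 3.86]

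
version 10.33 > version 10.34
False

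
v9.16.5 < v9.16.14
True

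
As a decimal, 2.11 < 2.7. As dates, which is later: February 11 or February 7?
February 11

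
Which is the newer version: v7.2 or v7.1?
v7.2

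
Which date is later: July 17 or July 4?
July 17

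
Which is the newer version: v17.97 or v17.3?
v17.97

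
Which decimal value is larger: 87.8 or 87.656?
87.8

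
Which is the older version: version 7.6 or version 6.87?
version 6.87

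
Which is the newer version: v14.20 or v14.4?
v14.20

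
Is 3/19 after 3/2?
Yes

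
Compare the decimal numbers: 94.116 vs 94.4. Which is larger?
94.4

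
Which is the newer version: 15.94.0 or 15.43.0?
15.94.0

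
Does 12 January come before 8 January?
No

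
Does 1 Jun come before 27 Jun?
Yes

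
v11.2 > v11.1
True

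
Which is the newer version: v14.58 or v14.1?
v14.58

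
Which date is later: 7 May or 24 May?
24 May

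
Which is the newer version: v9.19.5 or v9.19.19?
v9.19.19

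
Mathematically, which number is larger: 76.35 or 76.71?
76.71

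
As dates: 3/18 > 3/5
True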